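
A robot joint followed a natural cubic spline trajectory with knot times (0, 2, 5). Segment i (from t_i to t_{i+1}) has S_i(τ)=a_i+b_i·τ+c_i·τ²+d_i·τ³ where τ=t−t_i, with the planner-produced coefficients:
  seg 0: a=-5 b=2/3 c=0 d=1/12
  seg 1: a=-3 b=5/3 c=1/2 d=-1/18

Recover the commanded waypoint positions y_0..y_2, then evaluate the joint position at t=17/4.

y_0 = S_0(0) = a_0 = -5
y_1 = S_1(0) = a_1 = -3
y_2 = S_1(3) = 5
t_q=17/4 is in segment 1 (τ=9/4); S_1(τ)=339/128

y_0=-5 y_1=-3 y_2=5
S(17/4) = 339/128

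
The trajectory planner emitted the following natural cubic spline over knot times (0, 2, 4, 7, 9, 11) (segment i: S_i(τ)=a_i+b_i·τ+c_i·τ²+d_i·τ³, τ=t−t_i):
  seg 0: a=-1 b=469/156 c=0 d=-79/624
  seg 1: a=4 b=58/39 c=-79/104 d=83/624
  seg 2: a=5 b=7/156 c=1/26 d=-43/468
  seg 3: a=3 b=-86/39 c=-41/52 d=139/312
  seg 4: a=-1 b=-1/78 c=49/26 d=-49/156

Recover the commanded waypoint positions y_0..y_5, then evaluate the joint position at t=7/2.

y_0=-1 y_1=4 y_2=5 y_3=3 y_4=-1 y_5=4
S(7/2) = 8271/1664

y_0 = S_0(0) = a_0 = -1
y_1 = S_1(0) = a_1 = 4
y_2 = S_2(0) = a_2 = 5
y_3 = S_3(0) = a_3 = 3
y_4 = S_4(0) = a_4 = -1
y_5 = S_4(2) = 4
t_q=7/2 is in segment 1 (τ=3/2); S_1(τ)=8271/1664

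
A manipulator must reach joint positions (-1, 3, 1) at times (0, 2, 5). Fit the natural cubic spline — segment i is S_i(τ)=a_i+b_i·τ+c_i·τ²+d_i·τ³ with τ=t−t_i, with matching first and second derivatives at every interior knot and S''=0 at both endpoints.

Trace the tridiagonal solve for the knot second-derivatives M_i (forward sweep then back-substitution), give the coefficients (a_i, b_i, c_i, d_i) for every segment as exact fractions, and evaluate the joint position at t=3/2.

  seg 0: a=-1 b=38/15 c=0 d=-2/15
  seg 1: a=3 b=14/15 c=-4/5 d=4/45
S(3/2) = 47/20

Δ: Δ0=2, Δ1=-2/3
row 1: diag=10, rhs=-16; c'=3/10, d'=-8/5
back: M1=-8/5
M: M0=0, M1=-8/5, M2=0
seg 0: a=-1, c=M0/2=0, d=(M1−M0)/(6·2)=-2/15, b=Δ0−h0·(2M0+M1)/6=38/15
seg 1: a=3, c=M1/2=-4/5, d=(M2−M1)/(6·3)=4/45, b=Δ1−h1·(2M1+M2)/6=14/15
t_q=3/2 → seg 0, τ=3/2; S=-1+38/15·τ+0·τ²+-2/15·τ³=47/20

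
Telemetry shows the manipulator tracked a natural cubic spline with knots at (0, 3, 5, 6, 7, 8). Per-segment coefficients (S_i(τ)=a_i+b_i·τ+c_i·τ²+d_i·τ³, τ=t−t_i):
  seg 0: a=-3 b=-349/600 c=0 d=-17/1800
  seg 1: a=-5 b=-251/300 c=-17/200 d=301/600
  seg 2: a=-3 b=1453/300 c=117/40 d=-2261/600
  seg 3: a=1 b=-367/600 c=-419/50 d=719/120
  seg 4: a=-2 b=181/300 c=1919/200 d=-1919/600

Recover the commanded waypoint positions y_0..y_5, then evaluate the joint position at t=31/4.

y_0 = S_0(0) = a_0 = -3
y_1 = S_1(0) = a_1 = -5
y_2 = S_2(0) = a_2 = -3
y_3 = S_3(0) = a_3 = 1
y_4 = S_4(0) = a_4 = -2
y_5 = S_4(1) = 5
t_q=31/4 is in segment 4 (τ=3/4); S_4(τ)=6401/2560

y_0=-3 y_1=-5 y_2=-3 y_3=1 y_4=-2 y_5=5
S(31/4) = 6401/2560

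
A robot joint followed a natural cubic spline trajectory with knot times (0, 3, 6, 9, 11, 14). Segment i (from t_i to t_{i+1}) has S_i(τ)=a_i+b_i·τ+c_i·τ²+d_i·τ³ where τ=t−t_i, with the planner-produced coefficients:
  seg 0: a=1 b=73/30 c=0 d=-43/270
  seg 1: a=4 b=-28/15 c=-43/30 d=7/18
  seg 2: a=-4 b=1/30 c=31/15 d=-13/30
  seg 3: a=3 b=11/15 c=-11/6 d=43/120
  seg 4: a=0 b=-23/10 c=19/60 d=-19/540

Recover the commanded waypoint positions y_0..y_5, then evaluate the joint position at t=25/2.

y_0 = S_0(0) = a_0 = 1
y_1 = S_1(0) = a_1 = 4
y_2 = S_2(0) = a_2 = -4
y_3 = S_3(0) = a_3 = 3
y_4 = S_4(0) = a_4 = 0
y_5 = S_4(3) = -5
t_q=25/2 is in segment 4 (τ=3/2); S_4(τ)=-457/160

y_0=1 y_1=4 y_2=-4 y_3=3 y_4=0 y_5=-5
S(25/2) = -457/160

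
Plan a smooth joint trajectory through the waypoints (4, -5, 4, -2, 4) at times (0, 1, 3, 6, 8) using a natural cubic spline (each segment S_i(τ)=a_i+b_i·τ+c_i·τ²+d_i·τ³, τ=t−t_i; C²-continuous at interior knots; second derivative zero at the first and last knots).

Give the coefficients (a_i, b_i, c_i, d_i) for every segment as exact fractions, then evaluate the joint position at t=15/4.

  seg 0: a=4 b=-11885/1012 c=0 d=2777/1012
  seg 1: a=-5 b=-1777/506 c=8331/1012 d=-4277/2024
  seg 2: a=4 b=1027/253 c=-1125/253 d=614/759
  seg 3: a=-2 b=-197/253 c=717/253 d=-239/506
S(15/4) = 3595/736

Δ: Δ0=-9, Δ1=9/2, Δ2=-2, Δ3=3
row 1: diag=6, rhs=81; c'=1/3, d'=27/2
row 2: denom=10−2·1/3=28/3; d'=(-39−2·27/2)/(28/3)=-99/14
row 3: denom=10−3·9/28=253/28; d'=(30−3·-99/14)/(253/28)=1434/253
back: M3=1434/253
back: M2=-99/14−9/28·1434/253=-2250/253
back: M1=27/2−1/3·-2250/253=8331/506
M: M0=0, M1=8331/506, M2=-2250/253, M3=1434/253, M4=0
seg 0: a=4, c=M0/2=0, d=(M1−M0)/(6·1)=2777/1012, b=Δ0−h0·(2M0+M1)/6=-11885/1012
seg 1: a=-5, c=M1/2=8331/1012, d=(M2−M1)/(6·2)=-4277/2024, b=Δ1−h1·(2M1+M2)/6=-1777/506
seg 2: a=4, c=M2/2=-1125/253, d=(M3−M2)/(6·3)=614/759, b=Δ2−h2·(2M2+M3)/6=1027/253
seg 3: a=-2, c=M3/2=717/253, d=(M4−M3)/(6·2)=-239/506, b=Δ3−h3·(2M3+M4)/6=-197/253
t_q=15/4 → seg 2, τ=3/4; S=4+1027/253·τ+-1125/253·τ²+614/759·τ³=3595/736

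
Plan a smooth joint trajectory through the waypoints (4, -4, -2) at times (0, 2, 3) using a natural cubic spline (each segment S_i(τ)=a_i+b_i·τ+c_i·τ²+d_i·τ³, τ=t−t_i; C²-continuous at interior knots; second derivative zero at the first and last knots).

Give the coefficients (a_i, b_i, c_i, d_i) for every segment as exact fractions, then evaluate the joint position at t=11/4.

  seg 0: a=4 b=-6 c=0 d=1/2
  seg 1: a=-4 b=0 c=3 d=-1
S(11/4) = -175/64

Δ: Δ0=-4, Δ1=2
row 1: diag=6, rhs=36; c'=1/6, d'=6
back: M1=6
M: M0=0, M1=6, M2=0
seg 0: a=4, c=M0/2=0, d=(M1−M0)/(6·2)=1/2, b=Δ0−h0·(2M0+M1)/6=-6
seg 1: a=-4, c=M1/2=3, d=(M2−M1)/(6·1)=-1, b=Δ1−h1·(2M1+M2)/6=0
t_q=11/4 → seg 1, τ=3/4; S=-4+0·τ+3·τ²+-1·τ³=-175/64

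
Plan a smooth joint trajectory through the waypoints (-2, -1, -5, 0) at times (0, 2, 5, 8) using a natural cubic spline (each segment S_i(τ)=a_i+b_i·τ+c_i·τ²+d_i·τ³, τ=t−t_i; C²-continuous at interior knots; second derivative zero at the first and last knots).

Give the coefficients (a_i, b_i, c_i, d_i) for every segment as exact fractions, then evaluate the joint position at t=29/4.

Δ: Δ0=1/2, Δ1=-4/3, Δ2=5/3
row 1: diag=10, rhs=-11; c'=3/10, d'=-11/10
row 2: denom=12−3·3/10=111/10; d'=(18−3·-11/10)/(111/10)=71/37
back: M2=71/37
back: M1=-11/10−3/10·71/37=-62/37
M: M0=0, M1=-62/37, M2=71/37, M3=0
seg 0: a=-2, c=M0/2=0, d=(M1−M0)/(6·2)=-31/222, b=Δ0−h0·(2M0+M1)/6=235/222
seg 1: a=-1, c=M1/2=-31/37, d=(M2−M1)/(6·3)=133/666, b=Δ1−h1·(2M1+M2)/6=-137/222
seg 2: a=-5, c=M2/2=71/74, d=(M3−M2)/(6·3)=-71/666, b=Δ2−h2·(2M2+M3)/6=-28/111
t_q=29/4 → seg 2, τ=9/4; S=-5+-28/111·τ+71/74·τ²+-71/666·τ³=-9115/4736

  seg 0: a=-2 b=235/222 c=0 d=-31/222
  seg 1: a=-1 b=-137/222 c=-31/37 d=133/666
  seg 2: a=-5 b=-28/111 c=71/74 d=-71/666
S(29/4) = -9115/4736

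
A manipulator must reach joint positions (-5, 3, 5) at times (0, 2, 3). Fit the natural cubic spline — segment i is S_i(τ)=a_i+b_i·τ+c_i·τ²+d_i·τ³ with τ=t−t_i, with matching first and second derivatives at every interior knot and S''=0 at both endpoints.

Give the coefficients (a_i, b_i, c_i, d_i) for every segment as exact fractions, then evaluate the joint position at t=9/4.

Δ: Δ0=4, Δ1=2
row 1: diag=6, rhs=-12; c'=1/6, d'=-2
back: M1=-2
M: M0=0, M1=-2, M2=0
seg 0: a=-5, c=M0/2=0, d=(M1−M0)/(6·2)=-1/6, b=Δ0−h0·(2M0+M1)/6=14/3
seg 1: a=3, c=M1/2=-1, d=(M2−M1)/(6·1)=1/3, b=Δ1−h1·(2M1+M2)/6=8/3
t_q=9/4 → seg 1, τ=1/4; S=3+8/3·τ+-1·τ²+1/3·τ³=231/64

  seg 0: a=-5 b=14/3 c=0 d=-1/6
  seg 1: a=3 b=8/3 c=-1 d=1/3
S(9/4) = 231/64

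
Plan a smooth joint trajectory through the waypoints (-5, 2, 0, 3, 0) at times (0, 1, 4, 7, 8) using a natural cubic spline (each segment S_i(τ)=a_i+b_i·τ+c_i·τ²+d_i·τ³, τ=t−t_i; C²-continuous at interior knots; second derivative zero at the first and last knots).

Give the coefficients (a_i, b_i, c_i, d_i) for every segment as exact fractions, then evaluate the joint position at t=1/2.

Δ: Δ0=7, Δ1=-2/3, Δ2=1, Δ3=-3
row 1: diag=8, rhs=-46; c'=3/8, d'=-23/4
row 2: denom=12−3·3/8=87/8; d'=(10−3·-23/4)/(87/8)=218/87
row 3: denom=8−3·8/29=208/29; d'=(-24−3·218/87)/(208/29)=-457/104
back: M3=-457/104
back: M2=218/87−8/29·-457/104=145/39
back: M1=-23/4−3/8·145/39=-743/104
M: M0=0, M1=-743/104, M2=145/39, M3=-457/104, M4=0
seg 0: a=-5, c=M0/2=0, d=(M1−M0)/(6·1)=-743/624, b=Δ0−h0·(2M0+M1)/6=5111/624
seg 1: a=2, c=M1/2=-743/208, d=(M2−M1)/(6·3)=3389/5616, b=Δ1−h1·(2M1+M2)/6=1441/312
seg 2: a=0, c=M2/2=145/78, d=(M3−M2)/(6·3)=-2531/5616, b=Δ2−h2·(2M2+M3)/6=-25/48
seg 3: a=3, c=M3/2=-457/208, d=(M4−M3)/(6·1)=457/624, b=Δ3−h3·(2M3+M4)/6=-479/312
t_q=1/2 → seg 0, τ=1/2; S=-5+5111/624·τ+0·τ²+-743/624·τ³=-1753/1664

  seg 0: a=-5 b=5111/624 c=0 d=-743/624
  seg 1: a=2 b=1441/312 c=-743/208 d=3389/5616
  seg 2: a=0 b=-25/48 c=145/78 d=-2531/5616
  seg 3: a=3 b=-479/312 c=-457/208 d=457/624
S(1/2) = -1753/1664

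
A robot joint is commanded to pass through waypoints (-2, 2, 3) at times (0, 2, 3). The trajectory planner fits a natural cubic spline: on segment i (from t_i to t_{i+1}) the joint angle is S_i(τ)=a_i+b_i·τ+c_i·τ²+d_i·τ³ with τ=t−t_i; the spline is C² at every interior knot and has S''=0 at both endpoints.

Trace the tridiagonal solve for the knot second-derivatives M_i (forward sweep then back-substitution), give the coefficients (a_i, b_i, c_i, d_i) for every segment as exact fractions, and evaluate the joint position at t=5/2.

Δ: Δ0=2, Δ1=1
row 1: diag=6, rhs=-6; c'=1/6, d'=-1
back: M1=-1
M: M0=0, M1=-1, M2=0
seg 0: a=-2, c=M0/2=0, d=(M1−M0)/(6·2)=-1/12, b=Δ0−h0·(2M0+M1)/6=7/3
seg 1: a=2, c=M1/2=-1/2, d=(M2−M1)/(6·1)=1/6, b=Δ1−h1·(2M1+M2)/6=4/3
t_q=5/2 → seg 1, τ=1/2; S=2+4/3·τ+-1/2·τ²+1/6·τ³=41/16

  seg 0: a=-2 b=7/3 c=0 d=-1/12
  seg 1: a=2 b=4/3 c=-1/2 d=1/6
S(5/2) = 41/16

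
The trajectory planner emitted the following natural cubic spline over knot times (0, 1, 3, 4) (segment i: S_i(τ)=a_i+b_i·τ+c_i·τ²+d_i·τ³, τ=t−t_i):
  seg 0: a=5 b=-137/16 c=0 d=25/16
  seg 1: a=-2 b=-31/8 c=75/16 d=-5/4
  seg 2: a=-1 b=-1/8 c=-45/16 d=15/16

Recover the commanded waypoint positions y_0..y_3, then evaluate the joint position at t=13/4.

y_0=5 y_1=-2 y_2=-1 y_3=-3
S(13/4) = -1221/1024

y_0 = S_0(0) = a_0 = 5
y_1 = S_1(0) = a_1 = -2
y_2 = S_2(0) = a_2 = -1
y_3 = S_2(1) = -3
t_q=13/4 is in segment 2 (τ=1/4); S_2(τ)=-1221/1024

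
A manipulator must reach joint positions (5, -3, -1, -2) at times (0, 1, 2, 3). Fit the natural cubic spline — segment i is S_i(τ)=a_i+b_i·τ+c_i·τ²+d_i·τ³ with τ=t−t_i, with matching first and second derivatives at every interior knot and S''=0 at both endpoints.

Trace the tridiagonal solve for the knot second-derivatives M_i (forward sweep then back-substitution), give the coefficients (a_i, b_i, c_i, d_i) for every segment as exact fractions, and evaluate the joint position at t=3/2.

  seg 0: a=5 b=-163/15 c=0 d=43/15
  seg 1: a=-3 b=-34/15 c=43/5 d=-13/3
  seg 2: a=-1 b=29/15 c=-22/5 d=22/15
S(3/2) = -101/40

Δ: Δ0=-8, Δ1=2, Δ2=-1
row 1: diag=4, rhs=60; c'=1/4, d'=15
row 2: denom=4−1·1/4=15/4; d'=(-18−1·15)/(15/4)=-44/5
back: M2=-44/5
back: M1=15−1/4·-44/5=86/5
M: M0=0, M1=86/5, M2=-44/5, M3=0
seg 0: a=5, c=M0/2=0, d=(M1−M0)/(6·1)=43/15, b=Δ0−h0·(2M0+M1)/6=-163/15
seg 1: a=-3, c=M1/2=43/5, d=(M2−M1)/(6·1)=-13/3, b=Δ1−h1·(2M1+M2)/6=-34/15
seg 2: a=-1, c=M2/2=-22/5, d=(M3−M2)/(6·1)=22/15, b=Δ2−h2·(2M2+M3)/6=29/15
t_q=3/2 → seg 1, τ=1/2; S=-3+-34/15·τ+43/5·τ²+-13/3·τ³=-101/40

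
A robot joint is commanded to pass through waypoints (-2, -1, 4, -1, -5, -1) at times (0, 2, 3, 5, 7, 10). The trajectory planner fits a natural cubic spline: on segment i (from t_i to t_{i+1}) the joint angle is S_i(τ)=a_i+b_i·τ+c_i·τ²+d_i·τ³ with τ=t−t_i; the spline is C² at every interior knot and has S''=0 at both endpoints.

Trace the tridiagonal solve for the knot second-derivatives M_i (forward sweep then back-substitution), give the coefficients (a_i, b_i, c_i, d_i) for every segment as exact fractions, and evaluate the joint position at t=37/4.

Δ: Δ0=1/2, Δ1=5, Δ2=-5/2, Δ3=-2, Δ4=4/3
row 1: diag=6, rhs=27; c'=1/6, d'=9/2
row 2: denom=6−1·1/6=35/6; d'=(-45−1·9/2)/(35/6)=-297/35
row 3: denom=8−2·12/35=256/35; d'=(3−2·-297/35)/(256/35)=699/256
row 4: denom=10−2·35/128=605/64; d'=(20−2·699/256)/(605/64)=1861/1210
back: M4=1861/1210
back: M3=699/256−35/128·1861/1210=559/242
back: M2=-297/35−12/35·559/242=-5613/605
back: M1=9/2−1/6·-5613/605=3658/605
M: M0=0, M1=3658/605, M2=-5613/605, M3=559/242, M4=1861/1210, M5=0
seg 0: a=-2, c=M0/2=0, d=(M1−M0)/(6·2)=1829/3630, b=Δ0−h0·(2M0+M1)/6=-5501/3630
seg 1: a=-1, c=M1/2=1829/605, d=(M2−M1)/(6·1)=-9271/3630, b=Δ1−h1·(2M1+M2)/6=16447/3630
seg 2: a=4, c=M2/2=-5613/1210, d=(M3−M2)/(6·2)=14021/14520, b=Δ2−h2·(2M2+M3)/6=481/165
seg 3: a=-1, c=M3/2=559/484, d=(M4−M3)/(6·2)=-467/7260, b=Δ3−h3·(2M3+M4)/6=-14711/3630
seg 4: a=-5, c=M4/2=1861/2420, d=(M5−M4)/(6·3)=-1861/21780, b=Δ4−h4·(2M4+M5)/6=-743/3630
t_q=37/4 → seg 4, τ=9/4; S=-5+-743/3630·τ+1861/2420·τ²+-1861/21780·τ³=-78701/30976

  seg 0: a=-2 b=-5501/3630 c=0 d=1829/3630
  seg 1: a=-1 b=16447/3630 c=1829/605 d=-9271/3630
  seg 2: a=4 b=481/165 c=-5613/1210 d=14021/14520
  seg 3: a=-1 b=-14711/3630 c=559/484 d=-467/7260
  seg 4: a=-5 b=-743/3630 c=1861/2420 d=-1861/21780
S(37/4) = -78701/30976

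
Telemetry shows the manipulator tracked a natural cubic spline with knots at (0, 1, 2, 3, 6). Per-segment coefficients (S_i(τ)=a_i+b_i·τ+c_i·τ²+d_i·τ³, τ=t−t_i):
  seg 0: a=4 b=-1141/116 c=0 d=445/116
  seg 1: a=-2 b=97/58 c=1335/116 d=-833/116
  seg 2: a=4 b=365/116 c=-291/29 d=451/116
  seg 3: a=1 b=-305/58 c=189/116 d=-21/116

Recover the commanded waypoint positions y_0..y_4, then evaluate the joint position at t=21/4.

y_0=4 y_1=-2 y_2=4 y_3=1 y_4=-5
S(21/4) = -34489/7424

y_0 = S_0(0) = a_0 = 4
y_1 = S_1(0) = a_1 = -2
y_2 = S_2(0) = a_2 = 4
y_3 = S_3(0) = a_3 = 1
y_4 = S_3(3) = -5
t_q=21/4 is in segment 3 (τ=9/4); S_3(τ)=-34489/7424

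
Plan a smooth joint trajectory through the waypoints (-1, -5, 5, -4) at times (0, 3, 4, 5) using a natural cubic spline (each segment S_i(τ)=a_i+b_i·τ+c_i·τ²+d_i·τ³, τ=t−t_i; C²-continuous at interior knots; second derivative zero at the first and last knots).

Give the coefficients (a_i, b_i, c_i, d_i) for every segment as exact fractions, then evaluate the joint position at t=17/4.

Δ: Δ0=-4/3, Δ1=10, Δ2=-9
row 1: diag=8, rhs=68; c'=1/8, d'=17/2
row 2: denom=4−1·1/8=31/8; d'=(-114−1·17/2)/(31/8)=-980/31
back: M2=-980/31
back: M1=17/2−1/8·-980/31=386/31
M: M0=0, M1=386/31, M2=-980/31, M3=0
seg 0: a=-1, c=M0/2=0, d=(M1−M0)/(6·3)=193/279, b=Δ0−h0·(2M0+M1)/6=-703/93
seg 1: a=-5, c=M1/2=193/31, d=(M2−M1)/(6·1)=-683/93, b=Δ1−h1·(2M1+M2)/6=1034/93
seg 2: a=5, c=M2/2=-490/31, d=(M3−M2)/(6·1)=490/93, b=Δ2−h2·(2M2+M3)/6=143/93
t_q=17/4 → seg 2, τ=1/4; S=5+143/93·τ+-490/31·τ²+490/93·τ³=4443/992

  seg 0: a=-1 b=-703/93 c=0 d=193/279
  seg 1: a=-5 b=1034/93 c=193/31 d=-683/93
  seg 2: a=5 b=143/93 c=-490/31 d=490/93
S(17/4) = 4443/992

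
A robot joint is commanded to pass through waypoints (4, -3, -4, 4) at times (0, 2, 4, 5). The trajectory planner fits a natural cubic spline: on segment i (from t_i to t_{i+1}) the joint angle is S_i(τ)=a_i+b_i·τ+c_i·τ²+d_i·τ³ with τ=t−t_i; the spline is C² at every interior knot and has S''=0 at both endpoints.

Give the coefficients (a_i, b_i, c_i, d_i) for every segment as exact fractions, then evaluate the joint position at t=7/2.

Δ: Δ0=-7/2, Δ1=-1/2, Δ2=8
row 1: diag=8, rhs=18; c'=1/4, d'=9/4
row 2: denom=6−2·1/4=11/2; d'=(51−2·9/4)/(11/2)=93/11
back: M2=93/11
back: M1=9/4−1/4·93/11=3/22
M: M0=0, M1=3/22, M2=93/11, M3=0
seg 0: a=4, c=M0/2=0, d=(M1−M0)/(6·2)=1/88, b=Δ0−h0·(2M0+M1)/6=-39/11
seg 1: a=-3, c=M1/2=3/44, d=(M2−M1)/(6·2)=61/88, b=Δ1−h1·(2M1+M2)/6=-75/22
seg 2: a=-4, c=M2/2=93/22, d=(M3−M2)/(6·1)=-31/22, b=Δ2−h2·(2M2+M3)/6=57/11
t_q=7/2 → seg 1, τ=3/2; S=-3+-75/22·τ+3/44·τ²+61/88·τ³=-3957/704

  seg 0: a=4 b=-39/11 c=0 d=1/88
  seg 1: a=-3 b=-75/22 c=3/44 d=61/88
  seg 2: a=-4 b=57/11 c=93/22 d=-31/22
S(7/2) = -3957/704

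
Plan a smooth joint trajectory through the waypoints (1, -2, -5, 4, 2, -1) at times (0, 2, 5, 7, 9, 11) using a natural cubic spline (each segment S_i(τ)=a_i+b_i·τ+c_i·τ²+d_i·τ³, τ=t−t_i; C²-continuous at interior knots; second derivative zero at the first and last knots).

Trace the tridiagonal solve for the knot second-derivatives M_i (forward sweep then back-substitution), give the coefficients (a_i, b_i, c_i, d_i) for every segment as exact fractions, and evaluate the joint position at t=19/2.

Δ: Δ0=-3/2, Δ1=-1, Δ2=9/2, Δ3=-1, Δ4=-3/2
row 1: diag=10, rhs=3; c'=3/10, d'=3/10
row 2: denom=10−3·3/10=91/10; d'=(33−3·3/10)/(91/10)=321/91
row 3: denom=8−2·20/91=688/91; d'=(-33−2·321/91)/(688/91)=-3645/688
row 4: denom=8−2·91/344=1285/172; d'=(-3−2·-3645/688)/(1285/172)=2613/2570
back: M4=2613/2570
back: M3=-3645/688−91/344·2613/2570=-14307/2570
back: M2=321/91−20/91·-14307/2570=1221/257
back: M1=3/10−3/10·1221/257=-1446/1285
M: M0=0, M1=-1446/1285, M2=1221/257, M3=-14307/2570, M4=2613/2570, M5=0
seg 0: a=1, c=M0/2=0, d=(M1−M0)/(6·2)=-241/2570, b=Δ0−h0·(2M0+M1)/6=-2891/2570
seg 1: a=-2, c=M1/2=-723/1285, d=(M2−M1)/(6·3)=839/2570, b=Δ1−h1·(2M1+M2)/6=-5783/2570
seg 2: a=-5, c=M2/2=1221/514, d=(M3−M2)/(6·2)=-8839/10280, b=Δ2−h2·(2M2+M3)/6=4097/1285
seg 3: a=4, c=M3/2=-14307/5140, d=(M4−M3)/(6·2)=141/257, b=Δ3−h3·(2M3+M4)/6=6097/2570
seg 4: a=2, c=M4/2=2613/5140, d=(M5−M4)/(6·2)=-871/10280, b=Δ4−h4·(2M4+M5)/6=-5597/2570
t_q=19/2 → seg 4, τ=1/2; S=2+-5597/2570·τ+2613/5140·τ²+-871/10280·τ³=84509/82240

  seg 0: a=1 b=-2891/2570 c=0 d=-241/2570
  seg 1: a=-2 b=-5783/2570 c=-723/1285 d=839/2570
  seg 2: a=-5 b=4097/1285 c=1221/514 d=-8839/10280
  seg 3: a=4 b=6097/2570 c=-14307/5140 d=141/257
  seg 4: a=2 b=-5597/2570 c=2613/5140 d=-871/10280
S(19/2) = 84509/82240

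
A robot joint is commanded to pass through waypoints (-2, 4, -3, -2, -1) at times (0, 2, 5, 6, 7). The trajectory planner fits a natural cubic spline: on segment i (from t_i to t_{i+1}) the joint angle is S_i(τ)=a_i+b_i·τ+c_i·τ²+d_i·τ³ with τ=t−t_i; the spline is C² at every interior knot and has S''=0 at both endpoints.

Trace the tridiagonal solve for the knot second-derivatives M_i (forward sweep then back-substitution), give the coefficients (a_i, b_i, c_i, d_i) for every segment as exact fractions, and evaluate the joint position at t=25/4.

  seg 0: a=-2 b=1849/411 c=0 d=-154/411
  seg 1: a=4 b=1/411 c=-308/137 d=604/1233
  seg 2: a=-3 b=-107/411 c=296/137 d=-370/411
  seg 3: a=-2 b=559/411 c=-74/137 d=74/411
S(25/4) = -7413/4384

Δ: Δ0=3, Δ1=-7/3, Δ2=1, Δ3=1
row 1: diag=10, rhs=-32; c'=3/10, d'=-16/5
row 2: denom=8−3·3/10=71/10; d'=(20−3·-16/5)/(71/10)=296/71
row 3: denom=4−1·10/71=274/71; d'=(0−1·296/71)/(274/71)=-148/137
back: M3=-148/137
back: M2=296/71−10/71·-148/137=592/137
back: M1=-16/5−3/10·592/137=-616/137
M: M0=0, M1=-616/137, M2=592/137, M3=-148/137, M4=0
seg 0: a=-2, c=M0/2=0, d=(M1−M0)/(6·2)=-154/411, b=Δ0−h0·(2M0+M1)/6=1849/411
seg 1: a=4, c=M1/2=-308/137, d=(M2−M1)/(6·3)=604/1233, b=Δ1−h1·(2M1+M2)/6=1/411
seg 2: a=-3, c=M2/2=296/137, d=(M3−M2)/(6·1)=-370/411, b=Δ2−h2·(2M2+M3)/6=-107/411
seg 3: a=-2, c=M3/2=-74/137, d=(M4−M3)/(6·1)=74/411, b=Δ3−h3·(2M3+M4)/6=559/411
t_q=25/4 → seg 3, τ=1/4; S=-2+559/411·τ+-74/137·τ²+74/411·τ³=-7413/4384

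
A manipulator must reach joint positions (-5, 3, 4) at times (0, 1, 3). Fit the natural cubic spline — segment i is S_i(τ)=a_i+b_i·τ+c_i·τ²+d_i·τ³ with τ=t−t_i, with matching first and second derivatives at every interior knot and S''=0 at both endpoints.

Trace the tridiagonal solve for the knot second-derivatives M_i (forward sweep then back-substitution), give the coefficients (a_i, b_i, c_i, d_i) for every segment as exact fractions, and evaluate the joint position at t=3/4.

Δ: Δ0=8, Δ1=1/2
row 1: diag=6, rhs=-45; c'=1/3, d'=-15/2
back: M1=-15/2
M: M0=0, M1=-15/2, M2=0
seg 0: a=-5, c=M0/2=0, d=(M1−M0)/(6·1)=-5/4, b=Δ0−h0·(2M0+M1)/6=37/4
seg 1: a=3, c=M1/2=-15/4, d=(M2−M1)/(6·2)=5/8, b=Δ1−h1·(2M1+M2)/6=11/2
t_q=3/4 → seg 0, τ=3/4; S=-5+37/4·τ+0·τ²+-5/4·τ³=361/256

  seg 0: a=-5 b=37/4 c=0 d=-5/4
  seg 1: a=3 b=11/2 c=-15/4 d=5/8
S(3/4) = 361/256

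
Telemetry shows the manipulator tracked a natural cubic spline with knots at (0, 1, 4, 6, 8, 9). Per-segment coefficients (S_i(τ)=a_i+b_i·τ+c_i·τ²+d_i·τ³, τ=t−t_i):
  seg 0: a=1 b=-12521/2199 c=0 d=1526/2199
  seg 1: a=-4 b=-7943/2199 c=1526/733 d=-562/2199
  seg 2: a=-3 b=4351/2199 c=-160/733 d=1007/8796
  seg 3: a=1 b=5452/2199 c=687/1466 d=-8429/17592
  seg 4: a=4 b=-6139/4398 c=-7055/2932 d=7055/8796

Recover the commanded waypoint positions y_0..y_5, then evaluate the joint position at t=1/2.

y_0 = S_0(0) = a_0 = 1
y_1 = S_1(0) = a_1 = -4
y_2 = S_2(0) = a_2 = -3
y_3 = S_3(0) = a_3 = 1
y_4 = S_4(0) = a_4 = 4
y_5 = S_4(1) = 1
t_q=1/2 is in segment 0 (τ=1/2); S_0(τ)=-5161/2932

y_0=1 y_1=-4 y_2=-3 y_3=1 y_4=4 y_5=1
S(1/2) = -5161/2932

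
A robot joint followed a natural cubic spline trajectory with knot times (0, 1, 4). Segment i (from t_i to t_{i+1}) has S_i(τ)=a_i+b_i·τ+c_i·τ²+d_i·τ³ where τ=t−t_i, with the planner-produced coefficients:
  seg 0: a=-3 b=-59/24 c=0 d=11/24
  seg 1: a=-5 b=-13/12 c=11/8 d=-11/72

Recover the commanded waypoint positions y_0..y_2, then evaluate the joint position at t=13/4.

y_0=-3 y_1=-5 y_2=0
S(13/4) = -1135/512

y_0 = S_0(0) = a_0 = -3
y_1 = S_1(0) = a_1 = -5
y_2 = S_1(3) = 0
t_q=13/4 is in segment 1 (τ=9/4); S_1(τ)=-1135/512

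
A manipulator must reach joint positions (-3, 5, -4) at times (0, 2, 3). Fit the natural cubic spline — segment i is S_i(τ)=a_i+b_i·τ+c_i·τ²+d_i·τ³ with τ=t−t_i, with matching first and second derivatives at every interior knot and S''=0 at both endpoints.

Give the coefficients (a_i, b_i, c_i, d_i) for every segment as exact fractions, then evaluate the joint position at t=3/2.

Δ: Δ0=4, Δ1=-9
row 1: diag=6, rhs=-78; c'=1/6, d'=-13
back: M1=-13
M: M0=0, M1=-13, M2=0
seg 0: a=-3, c=M0/2=0, d=(M1−M0)/(6·2)=-13/12, b=Δ0−h0·(2M0+M1)/6=25/3
seg 1: a=5, c=M1/2=-13/2, d=(M2−M1)/(6·1)=13/6, b=Δ1−h1·(2M1+M2)/6=-14/3
t_q=3/2 → seg 0, τ=3/2; S=-3+25/3·τ+0·τ²+-13/12·τ³=187/32

  seg 0: a=-3 b=25/3 c=0 d=-13/12
  seg 1: a=5 b=-14/3 c=-13/2 d=13/6
S(3/2) = 187/32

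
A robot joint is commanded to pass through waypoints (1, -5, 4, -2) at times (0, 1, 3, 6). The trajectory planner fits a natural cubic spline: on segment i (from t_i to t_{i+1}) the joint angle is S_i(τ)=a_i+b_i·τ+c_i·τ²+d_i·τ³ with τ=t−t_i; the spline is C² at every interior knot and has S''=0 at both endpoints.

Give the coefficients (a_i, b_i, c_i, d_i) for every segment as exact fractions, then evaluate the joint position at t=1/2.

Δ: Δ0=-6, Δ1=9/2, Δ2=-2
row 1: diag=6, rhs=63; c'=1/3, d'=21/2
row 2: denom=10−2·1/3=28/3; d'=(-39−2·21/2)/(28/3)=-45/7
back: M2=-45/7
back: M1=21/2−1/3·-45/7=177/14
M: M0=0, M1=177/14, M2=-45/7, M3=0
seg 0: a=1, c=M0/2=0, d=(M1−M0)/(6·1)=59/28, b=Δ0−h0·(2M0+M1)/6=-227/28
seg 1: a=-5, c=M1/2=177/28, d=(M2−M1)/(6·2)=-89/56, b=Δ1−h1·(2M1+M2)/6=-25/14
seg 2: a=4, c=M2/2=-45/14, d=(M3−M2)/(6·3)=5/14, b=Δ2−h2·(2M2+M3)/6=31/7
t_q=1/2 → seg 0, τ=1/2; S=1+-227/28·τ+0·τ²+59/28·τ³=-625/224

  seg 0: a=1 b=-227/28 c=0 d=59/28
  seg 1: a=-5 b=-25/14 c=177/28 d=-89/56
  seg 2: a=4 b=31/7 c=-45/14 d=5/14
S(1/2) = -625/224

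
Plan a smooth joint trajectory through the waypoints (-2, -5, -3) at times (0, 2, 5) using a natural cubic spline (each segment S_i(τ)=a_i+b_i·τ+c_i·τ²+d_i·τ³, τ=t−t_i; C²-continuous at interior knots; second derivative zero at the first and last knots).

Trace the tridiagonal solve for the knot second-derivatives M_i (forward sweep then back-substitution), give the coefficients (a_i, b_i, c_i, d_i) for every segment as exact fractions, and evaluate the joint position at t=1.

  seg 0: a=-2 b=-29/15 c=0 d=13/120
  seg 1: a=-5 b=-19/30 c=13/20 d=-13/180
S(1) = -153/40

Δ: Δ0=-3/2, Δ1=2/3
row 1: diag=10, rhs=13; c'=3/10, d'=13/10
back: M1=13/10
M: M0=0, M1=13/10, M2=0
seg 0: a=-2, c=M0/2=0, d=(M1−M0)/(6·2)=13/120, b=Δ0−h0·(2M0+M1)/6=-29/15
seg 1: a=-5, c=M1/2=13/20, d=(M2−M1)/(6·3)=-13/180, b=Δ1−h1·(2M1+M2)/6=-19/30
t_q=1 → seg 0, τ=1; S=-2+-29/15·τ+0·τ²+13/120·τ³=-153/40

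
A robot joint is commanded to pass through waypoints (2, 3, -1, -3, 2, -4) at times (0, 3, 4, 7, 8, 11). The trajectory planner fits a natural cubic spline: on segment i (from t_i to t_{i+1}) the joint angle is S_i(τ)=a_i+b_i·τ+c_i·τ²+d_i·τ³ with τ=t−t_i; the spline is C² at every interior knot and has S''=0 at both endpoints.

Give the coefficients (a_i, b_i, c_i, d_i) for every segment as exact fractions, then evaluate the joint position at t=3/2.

Δ: Δ0=1/3, Δ1=-4, Δ2=-2/3, Δ3=5, Δ4=-2
row 1: diag=8, rhs=-26; c'=1/8, d'=-13/4
row 2: denom=8−1·1/8=63/8; d'=(20−1·-13/4)/(63/8)=62/21
row 3: denom=8−3·8/21=48/7; d'=(34−3·62/21)/(48/7)=11/3
row 4: denom=8−1·7/48=377/48; d'=(-42−1·11/3)/(377/48)=-2192/377
back: M4=-2192/377
back: M3=11/3−7/48·-2192/377=1702/377
back: M2=62/21−8/21·1702/377=1394/1131
back: M1=-13/4−1/8·1394/1131=-3850/1131
M: M0=0, M1=-3850/1131, M2=1394/1131, M3=1702/377, M4=-2192/377, M5=0
seg 0: a=2, c=M0/2=0, d=(M1−M0)/(6·3)=-1925/10179, b=Δ0−h0·(2M0+M1)/6=2302/1131
seg 1: a=3, c=M1/2=-1925/1131, d=(M2−M1)/(6·1)=874/1131, b=Δ1−h1·(2M1+M2)/6=-3473/1131
seg 2: a=-1, c=M2/2=697/1131, d=(M3−M2)/(6·3)=64/351, b=Δ2−h2·(2M2+M3)/6=-1567/377
seg 3: a=-3, c=M3/2=851/377, d=(M4−M3)/(6·1)=-649/377, b=Δ3−h3·(2M3+M4)/6=1683/377
seg 4: a=2, c=M4/2=-1096/377, d=(M5−M4)/(6·3)=1096/3393, b=Δ4−h4·(2M4+M5)/6=1438/377
t_q=3/2 → seg 0, τ=3/2; S=2+2302/1131·τ+0·τ²+-1925/10179·τ³=13315/3016

  seg 0: a=2 b=2302/1131 c=0 d=-1925/10179
  seg 1: a=3 b=-3473/1131 c=-1925/1131 d=874/1131
  seg 2: a=-1 b=-1567/377 c=697/1131 d=64/351
  seg 3: a=-3 b=1683/377 c=851/377 d=-649/377
  seg 4: a=2 b=1438/377 c=-1096/377 d=1096/3393
S(3/2) = 13315/3016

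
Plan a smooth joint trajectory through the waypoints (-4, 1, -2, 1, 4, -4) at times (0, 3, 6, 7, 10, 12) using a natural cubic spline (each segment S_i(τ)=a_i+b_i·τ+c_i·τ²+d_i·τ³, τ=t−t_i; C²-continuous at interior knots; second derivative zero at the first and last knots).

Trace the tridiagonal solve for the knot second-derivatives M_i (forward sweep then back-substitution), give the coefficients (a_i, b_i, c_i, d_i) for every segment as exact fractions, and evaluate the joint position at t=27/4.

  seg 0: a=-4 b=5720/2019 c=0 d=-785/6057
  seg 1: a=1 b=-1345/2019 c=-785/673 d=6391/18171
  seg 2: a=-2 b=3698/2019 c=4036/2019 d=-559/673
  seg 3: a=1 b=6739/2019 c=-995/2019 d=-1735/18171
  seg 4: a=4 b=-4436/2019 c=-910/673 d=455/2019
S(27/4) = 6363/43072

Δ: Δ0=5/3, Δ1=-1, Δ2=3, Δ3=1, Δ4=-4
row 1: diag=12, rhs=-16; c'=1/4, d'=-4/3
row 2: denom=8−3·1/4=29/4; d'=(24−3·-4/3)/(29/4)=112/29
row 3: denom=8−1·4/29=228/29; d'=(-12−1·112/29)/(228/29)=-115/57
row 4: denom=10−3·29/76=673/76; d'=(-30−3·-115/57)/(673/76)=-1820/673
back: M4=-1820/673
back: M3=-115/57−29/76·-1820/673=-1990/2019
back: M2=112/29−4/29·-1990/2019=8072/2019
back: M1=-4/3−1/4·8072/2019=-1570/673
M: M0=0, M1=-1570/673, M2=8072/2019, M3=-1990/2019, M4=-1820/673, M5=0
seg 0: a=-4, c=M0/2=0, d=(M1−M0)/(6·3)=-785/6057, b=Δ0−h0·(2M0+M1)/6=5720/2019
seg 1: a=1, c=M1/2=-785/673, d=(M2−M1)/(6·3)=6391/18171, b=Δ1−h1·(2M1+M2)/6=-1345/2019
seg 2: a=-2, c=M2/2=4036/2019, d=(M3−M2)/(6·1)=-559/673, b=Δ2−h2·(2M2+M3)/6=3698/2019
seg 3: a=1, c=M3/2=-995/2019, d=(M4−M3)/(6·3)=-1735/18171, b=Δ3−h3·(2M3+M4)/6=6739/2019
seg 4: a=4, c=M4/2=-910/673, d=(M5−M4)/(6·2)=455/2019, b=Δ4−h4·(2M4+M5)/6=-4436/2019
t_q=27/4 → seg 2, τ=3/4; S=-2+3698/2019·τ+4036/2019·τ²+-559/673·τ³=6363/43072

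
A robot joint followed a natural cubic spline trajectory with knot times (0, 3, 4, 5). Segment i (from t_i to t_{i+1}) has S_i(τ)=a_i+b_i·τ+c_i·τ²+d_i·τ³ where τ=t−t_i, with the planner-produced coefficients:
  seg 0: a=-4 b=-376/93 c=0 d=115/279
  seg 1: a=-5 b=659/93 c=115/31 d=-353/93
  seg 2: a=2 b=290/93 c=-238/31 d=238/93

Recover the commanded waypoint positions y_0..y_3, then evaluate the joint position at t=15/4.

y_0=-4 y_1=-5 y_2=2 y_3=0
S(15/4) = 1587/1984

y_0 = S_0(0) = a_0 = -4
y_1 = S_1(0) = a_1 = -5
y_2 = S_2(0) = a_2 = 2
y_3 = S_2(1) = 0
t_q=15/4 is in segment 1 (τ=3/4); S_1(τ)=1587/1984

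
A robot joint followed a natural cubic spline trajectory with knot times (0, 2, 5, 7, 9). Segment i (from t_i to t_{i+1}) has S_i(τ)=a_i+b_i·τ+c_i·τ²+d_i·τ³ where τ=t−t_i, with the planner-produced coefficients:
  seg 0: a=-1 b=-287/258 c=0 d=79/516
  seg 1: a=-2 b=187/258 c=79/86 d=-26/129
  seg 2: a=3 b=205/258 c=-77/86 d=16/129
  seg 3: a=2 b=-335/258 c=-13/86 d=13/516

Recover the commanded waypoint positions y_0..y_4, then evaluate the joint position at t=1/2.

y_0=-1 y_1=-2 y_2=3 y_3=2 y_4=-1
S(1/2) = -2115/1376

y_0 = S_0(0) = a_0 = -1
y_1 = S_1(0) = a_1 = -2
y_2 = S_2(0) = a_2 = 3
y_3 = S_3(0) = a_3 = 2
y_4 = S_3(2) = -1
t_q=1/2 is in segment 0 (τ=1/2); S_0(τ)=-2115/1376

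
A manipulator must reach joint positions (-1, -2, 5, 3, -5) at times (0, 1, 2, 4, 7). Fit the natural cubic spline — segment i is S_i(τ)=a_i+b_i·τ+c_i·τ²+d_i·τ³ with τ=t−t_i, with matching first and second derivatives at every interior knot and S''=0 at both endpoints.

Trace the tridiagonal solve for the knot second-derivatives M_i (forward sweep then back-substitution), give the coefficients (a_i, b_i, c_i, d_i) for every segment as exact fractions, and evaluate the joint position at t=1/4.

Δ: Δ0=-1, Δ1=7, Δ2=-1, Δ3=-8/3
row 1: diag=4, rhs=48; c'=1/4, d'=12
row 2: denom=6−1·1/4=23/4; d'=(-48−1·12)/(23/4)=-240/23
row 3: denom=10−2·8/23=214/23; d'=(-10−2·-240/23)/(214/23)=125/107
back: M3=125/107
back: M2=-240/23−8/23·125/107=-1160/107
back: M1=12−1/4·-1160/107=1574/107
M: M0=0, M1=1574/107, M2=-1160/107, M3=125/107, M4=0
seg 0: a=-1, c=M0/2=0, d=(M1−M0)/(6·1)=787/321, b=Δ0−h0·(2M0+M1)/6=-1108/321
seg 1: a=-2, c=M1/2=787/107, d=(M2−M1)/(6·1)=-1367/321, b=Δ1−h1·(2M1+M2)/6=1253/321
seg 2: a=5, c=M2/2=-580/107, d=(M3−M2)/(6·2)=1285/1284, b=Δ2−h2·(2M2+M3)/6=1874/321
seg 3: a=3, c=M3/2=125/214, d=(M4−M3)/(6·3)=-125/1926, b=Δ3−h3·(2M3+M4)/6=-1231/321
t_q=1/4 → seg 0, τ=1/4; S=-1+-1108/321·τ+0·τ²+787/321·τ³=-12495/6848

  seg 0: a=-1 b=-1108/321 c=0 d=787/321
  seg 1: a=-2 b=1253/321 c=787/107 d=-1367/321
  seg 2: a=5 b=1874/321 c=-580/107 d=1285/1284
  seg 3: a=3 b=-1231/321 c=125/214 d=-125/1926
S(1/4) = -12495/6848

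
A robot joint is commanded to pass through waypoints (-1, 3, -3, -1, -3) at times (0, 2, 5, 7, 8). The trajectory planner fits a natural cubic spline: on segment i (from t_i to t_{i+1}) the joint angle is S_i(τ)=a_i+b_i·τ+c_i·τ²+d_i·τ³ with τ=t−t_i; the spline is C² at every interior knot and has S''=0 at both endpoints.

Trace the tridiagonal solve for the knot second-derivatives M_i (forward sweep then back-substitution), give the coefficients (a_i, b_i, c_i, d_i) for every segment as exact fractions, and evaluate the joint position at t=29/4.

  seg 0: a=-1 b=802/253 c=0 d=-74/253
  seg 1: a=3 b=-86/253 c=-444/253 d=304/759
  seg 2: a=-3 b=-14/253 c=468/253 d=-669/1012
  seg 3: a=-1 b=-149/253 c=-1071/506 d=357/506
S(29/4) = -41079/32384

Δ: Δ0=2, Δ1=-2, Δ2=1, Δ3=-2
row 1: diag=10, rhs=-24; c'=3/10, d'=-12/5
row 2: denom=10−3·3/10=91/10; d'=(18−3·-12/5)/(91/10)=36/13
row 3: denom=6−2·20/91=506/91; d'=(-18−2·36/13)/(506/91)=-1071/253
back: M3=-1071/253
back: M2=36/13−20/91·-1071/253=936/253
back: M1=-12/5−3/10·936/253=-888/253
M: M0=0, M1=-888/253, M2=936/253, M3=-1071/253, M4=0
seg 0: a=-1, c=M0/2=0, d=(M1−M0)/(6·2)=-74/253, b=Δ0−h0·(2M0+M1)/6=802/253
seg 1: a=3, c=M1/2=-444/253, d=(M2−M1)/(6·3)=304/759, b=Δ1−h1·(2M1+M2)/6=-86/253
seg 2: a=-3, c=M2/2=468/253, d=(M3−M2)/(6·2)=-669/1012, b=Δ2−h2·(2M2+M3)/6=-14/253
seg 3: a=-1, c=M3/2=-1071/506, d=(M4−M3)/(6·1)=357/506, b=Δ3−h3·(2M3+M4)/6=-149/253
t_q=29/4 → seg 3, τ=1/4; S=-1+-149/253·τ+-1071/506·τ²+357/506·τ³=-41079/32384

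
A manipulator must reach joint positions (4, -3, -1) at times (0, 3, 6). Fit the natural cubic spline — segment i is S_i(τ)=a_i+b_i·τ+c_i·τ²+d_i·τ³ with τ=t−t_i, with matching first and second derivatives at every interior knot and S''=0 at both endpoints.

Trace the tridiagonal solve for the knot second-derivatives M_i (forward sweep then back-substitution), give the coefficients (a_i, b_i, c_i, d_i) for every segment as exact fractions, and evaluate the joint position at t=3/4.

Δ: Δ0=-7/3, Δ1=2/3
row 1: diag=12, rhs=18; c'=1/4, d'=3/2
back: M1=3/2
M: M0=0, M1=3/2, M2=0
seg 0: a=4, c=M0/2=0, d=(M1−M0)/(6·3)=1/12, b=Δ0−h0·(2M0+M1)/6=-37/12
seg 1: a=-3, c=M1/2=3/4, d=(M2−M1)/(6·3)=-1/12, b=Δ1−h1·(2M1+M2)/6=-5/6
t_q=3/4 → seg 0, τ=3/4; S=4+-37/12·τ+0·τ²+1/12·τ³=441/256

  seg 0: a=4 b=-37/12 c=0 d=1/12
  seg 1: a=-3 b=-5/6 c=3/4 d=-1/12
S(3/4) = 441/256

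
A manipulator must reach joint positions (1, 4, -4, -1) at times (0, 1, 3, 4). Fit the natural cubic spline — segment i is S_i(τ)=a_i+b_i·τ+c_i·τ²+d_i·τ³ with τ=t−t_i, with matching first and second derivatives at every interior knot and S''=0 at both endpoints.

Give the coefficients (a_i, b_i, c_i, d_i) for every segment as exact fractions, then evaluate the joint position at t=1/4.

Δ: Δ0=3, Δ1=-4, Δ2=3
row 1: diag=6, rhs=-42; c'=1/3, d'=-7
row 2: denom=6−2·1/3=16/3; d'=(42−2·-7)/(16/3)=21/2
back: M2=21/2
back: M1=-7−1/3·21/2=-21/2
M: M0=0, M1=-21/2, M2=21/2, M3=0
seg 0: a=1, c=M0/2=0, d=(M1−M0)/(6·1)=-7/4, b=Δ0−h0·(2M0+M1)/6=19/4
seg 1: a=4, c=M1/2=-21/4, d=(M2−M1)/(6·2)=7/4, b=Δ1−h1·(2M1+M2)/6=-1/2
seg 2: a=-4, c=M2/2=21/4, d=(M3−M2)/(6·1)=-7/4, b=Δ2−h2·(2M2+M3)/6=-1/2
t_q=1/4 → seg 0, τ=1/4; S=1+19/4·τ+0·τ²+-7/4·τ³=553/256

  seg 0: a=1 b=19/4 c=0 d=-7/4
  seg 1: a=4 b=-1/2 c=-21/4 d=7/4
  seg 2: a=-4 b=-1/2 c=21/4 d=-7/4
S(1/4) = 553/256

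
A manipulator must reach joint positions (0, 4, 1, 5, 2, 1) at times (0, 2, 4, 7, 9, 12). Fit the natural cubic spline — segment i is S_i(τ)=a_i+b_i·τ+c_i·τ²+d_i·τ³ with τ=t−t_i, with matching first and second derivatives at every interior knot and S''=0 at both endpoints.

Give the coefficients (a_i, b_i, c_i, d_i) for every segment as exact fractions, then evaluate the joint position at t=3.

Δ: Δ0=2, Δ1=-3/2, Δ2=4/3, Δ3=-3/2, Δ4=-1/3
row 1: diag=8, rhs=-21; c'=1/4, d'=-21/8
row 2: denom=10−2·1/4=19/2; d'=(17−2·-21/8)/(19/2)=89/38
row 3: denom=10−3·6/19=172/19; d'=(-17−3·89/38)/(172/19)=-913/344
row 4: denom=10−2·19/86=411/43; d'=(7−2·-913/344)/(411/43)=2117/1644
back: M4=2117/1644
back: M3=-913/344−19/86·2117/1644=-4831/1644
back: M2=89/38−6/19·-4831/1644=448/137
back: M1=-21/8−1/4·448/137=-3773/1096
M: M0=0, M1=-3773/1096, M2=448/137, M3=-4831/1644, M4=2117/1644, M5=0
seg 0: a=0, c=M0/2=0, d=(M1−M0)/(6·2)=-3773/13152, b=Δ0−h0·(2M0+M1)/6=10349/3288
seg 1: a=4, c=M1/2=-3773/2192, d=(M2−M1)/(6·2)=7357/13152, b=Δ1−h1·(2M1+M2)/6=-485/1644
seg 2: a=1, c=M2/2=224/137, d=(M3−M2)/(6·3)=-10207/29592, b=Δ2−h2·(2M2+M3)/6=-1537/3288
seg 3: a=5, c=M3/2=-4831/3288, d=(M4−M3)/(6·2)=193/548, b=Δ3−h3·(2M3+M4)/6=49/1644
seg 4: a=2, c=M4/2=2117/3288, d=(M5−M4)/(6·3)=-2117/29592, b=Δ4−h4·(2M4+M5)/6=-2665/1644
t_q=3 → seg 1, τ=1; S=4+-485/1644·τ+-3773/2192·τ²+7357/13152·τ³=11149/4384

  seg 0: a=0 b=10349/3288 c=0 d=-3773/13152
  seg 1: a=4 b=-485/1644 c=-3773/2192 d=7357/13152
  seg 2: a=1 b=-1537/3288 c=224/137 d=-10207/29592
  seg 3: a=5 b=49/1644 c=-4831/3288 d=193/548
  seg 4: a=2 b=-2665/1644 c=2117/3288 d=-2117/29592
S(3) = 11149/4384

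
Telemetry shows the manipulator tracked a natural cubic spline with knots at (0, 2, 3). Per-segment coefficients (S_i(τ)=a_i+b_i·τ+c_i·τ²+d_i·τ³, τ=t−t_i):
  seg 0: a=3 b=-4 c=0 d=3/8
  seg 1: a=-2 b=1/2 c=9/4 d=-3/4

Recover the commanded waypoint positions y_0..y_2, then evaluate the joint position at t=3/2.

y_0 = S_0(0) = a_0 = 3
y_1 = S_1(0) = a_1 = -2
y_2 = S_1(1) = 0
t_q=3/2 is in segment 0 (τ=3/2); S_0(τ)=-111/64

y_0=3 y_1=-2 y_2=0
S(3/2) = -111/64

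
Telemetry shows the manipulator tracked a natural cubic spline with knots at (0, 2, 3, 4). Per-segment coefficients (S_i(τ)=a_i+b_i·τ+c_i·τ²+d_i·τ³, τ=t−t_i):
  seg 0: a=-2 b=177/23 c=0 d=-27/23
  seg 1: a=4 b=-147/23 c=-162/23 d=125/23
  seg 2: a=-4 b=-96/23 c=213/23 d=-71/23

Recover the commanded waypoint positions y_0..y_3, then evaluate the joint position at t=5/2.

y_0 = S_0(0) = a_0 = -2
y_1 = S_1(0) = a_1 = 4
y_2 = S_2(0) = a_2 = -4
y_3 = S_2(1) = -2
t_q=5/2 is in segment 1 (τ=1/2); S_1(τ)=-51/184

y_0=-2 y_1=4 y_2=-4 y_3=-2
S(5/2) = -51/184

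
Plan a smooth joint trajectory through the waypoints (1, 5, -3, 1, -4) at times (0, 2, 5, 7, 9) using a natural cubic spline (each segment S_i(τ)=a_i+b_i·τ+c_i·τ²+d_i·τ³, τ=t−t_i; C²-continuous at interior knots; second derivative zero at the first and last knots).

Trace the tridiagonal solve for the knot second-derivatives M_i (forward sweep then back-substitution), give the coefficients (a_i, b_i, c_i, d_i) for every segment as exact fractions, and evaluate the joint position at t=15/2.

  seg 0: a=1 b=3545/1032 c=0 d=-1481/4128
  seg 1: a=5 b=-449/516 c=-1481/688 d=1069/2064
  seg 2: a=-3 b=409/2064 c=863/344 d=-6637/8256
  seg 3: a=1 b=605/1032 c=-3185/1376 d=3185/8256
S(15/2) = 16791/22016

Δ: Δ0=2, Δ1=-8/3, Δ2=2, Δ3=-5/2
row 1: diag=10, rhs=-28; c'=3/10, d'=-14/5
row 2: denom=10−3·3/10=91/10; d'=(28−3·-14/5)/(91/10)=4
row 3: denom=8−2·20/91=688/91; d'=(-27−2·4)/(688/91)=-3185/688
back: M3=-3185/688
back: M2=4−20/91·-3185/688=863/172
back: M1=-14/5−3/10·863/172=-1481/344
M: M0=0, M1=-1481/344, M2=863/172, M3=-3185/688, M4=0
seg 0: a=1, c=M0/2=0, d=(M1−M0)/(6·2)=-1481/4128, b=Δ0−h0·(2M0+M1)/6=3545/1032
seg 1: a=5, c=M1/2=-1481/688, d=(M2−M1)/(6·3)=1069/2064, b=Δ1−h1·(2M1+M2)/6=-449/516
seg 2: a=-3, c=M2/2=863/344, d=(M3−M2)/(6·2)=-6637/8256, b=Δ2−h2·(2M2+M3)/6=409/2064
seg 3: a=1, c=M3/2=-3185/1376, d=(M4−M3)/(6·2)=3185/8256, b=Δ3−h3·(2M3+M4)/6=605/1032
t_q=15/2 → seg 3, τ=1/2; S=1+605/1032·τ+-3185/1376·τ²+3185/8256·τ³=16791/22016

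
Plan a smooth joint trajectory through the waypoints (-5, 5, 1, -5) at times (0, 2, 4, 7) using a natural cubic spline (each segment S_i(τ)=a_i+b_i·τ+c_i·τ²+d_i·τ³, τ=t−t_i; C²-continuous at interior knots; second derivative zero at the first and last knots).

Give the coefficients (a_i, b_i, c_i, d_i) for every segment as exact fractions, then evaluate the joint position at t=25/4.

Δ: Δ0=5, Δ1=-2, Δ2=-2
row 1: diag=8, rhs=-42; c'=1/4, d'=-21/4
row 2: denom=10−2·1/4=19/2; d'=(0−2·-21/4)/(19/2)=21/19
back: M2=21/19
back: M1=-21/4−1/4·21/19=-105/19
M: M0=0, M1=-105/19, M2=21/19, M3=0
seg 0: a=-5, c=M0/2=0, d=(M1−M0)/(6·2)=-35/76, b=Δ0−h0·(2M0+M1)/6=130/19
seg 1: a=5, c=M1/2=-105/38, d=(M2−M1)/(6·2)=21/38, b=Δ1−h1·(2M1+M2)/6=25/19
seg 2: a=1, c=M2/2=21/38, d=(M3−M2)/(6·3)=-7/114, b=Δ2−h2·(2M2+M3)/6=-59/19
t_q=25/4 → seg 2, τ=9/4; S=1+-59/19·τ+21/38·τ²+-7/114·τ³=-9457/2432

  seg 0: a=-5 b=130/19 c=0 d=-35/76
  seg 1: a=5 b=25/19 c=-105/38 d=21/38
  seg 2: a=1 b=-59/19 c=21/38 d=-7/114
S(25/4) = -9457/2432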